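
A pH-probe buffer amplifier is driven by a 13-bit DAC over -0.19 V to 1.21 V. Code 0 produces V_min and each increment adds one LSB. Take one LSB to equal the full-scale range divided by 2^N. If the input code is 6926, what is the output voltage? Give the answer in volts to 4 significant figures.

Span: 1.21 V − (-0.19 V) = 1.4 V. LSB = 1.4 V / 2^13.
V_out = -0.19 + 6926 × (1.4/8192) V
      = -0.19 + 1.18364 = 0.993643 V.

0.9936 V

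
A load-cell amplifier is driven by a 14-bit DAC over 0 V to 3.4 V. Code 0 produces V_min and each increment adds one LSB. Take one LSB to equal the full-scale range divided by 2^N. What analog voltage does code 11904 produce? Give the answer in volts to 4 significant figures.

Span = 3.4 V. LSB = 3.4 V / 2^14.
V_out = V_min + code × LSB = 0 V + 11904 × 3.4 V / 16384
      = 0 + 2.47031 = 2.47031 V.

2.470 V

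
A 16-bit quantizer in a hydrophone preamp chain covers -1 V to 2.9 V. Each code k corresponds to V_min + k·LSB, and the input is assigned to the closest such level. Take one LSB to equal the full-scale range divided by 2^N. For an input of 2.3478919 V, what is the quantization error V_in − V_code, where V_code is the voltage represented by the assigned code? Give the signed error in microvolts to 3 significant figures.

+19.0 µV

Full-scale range = 2.9 V − (-1 V) = 3.9 V. LSB = 3.9 V / 2^16 ≈ 59.51 µV.
Position in LSBs: (2.3478919 − (-1)) × 65536/3.9 = 56258.3189; rounding gives k = 56258.
Reconstructed level: -1 + 56258 × 3.9/65536 V = 2.3478729248 V.
V_in − V_code = 2.3478919 − (2.3478729248) = +19.0 µV.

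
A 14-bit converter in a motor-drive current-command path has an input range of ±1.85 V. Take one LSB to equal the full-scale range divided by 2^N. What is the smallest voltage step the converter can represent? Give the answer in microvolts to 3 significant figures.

226 µV

Range = 1.85 − (-1.85) = 3.7 V.
Number of codes = 2^14 = 16384.
LSB = 3.7 V ÷ 2^14 = 3.7/16384 V = 226 µV.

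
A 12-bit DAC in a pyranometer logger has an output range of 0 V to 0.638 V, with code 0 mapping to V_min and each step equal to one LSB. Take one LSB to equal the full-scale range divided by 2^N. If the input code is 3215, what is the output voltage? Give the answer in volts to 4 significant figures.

0.5008 V

Full-scale range = 0.638 V. LSB = 0.638 V / 2^12.
V_out = V_min + code × LSB = 0 V + 3215 × 0.638 V / 4096
      = 0 + 0.500774 = 0.500774 V.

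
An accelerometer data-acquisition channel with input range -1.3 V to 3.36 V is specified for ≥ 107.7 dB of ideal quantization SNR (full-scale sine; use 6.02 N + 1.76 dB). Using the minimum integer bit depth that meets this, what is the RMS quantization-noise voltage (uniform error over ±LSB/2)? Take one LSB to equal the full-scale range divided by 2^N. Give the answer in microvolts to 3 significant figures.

The full-scale span is 3.36 − (-1.3) = 4.66 V.
N ≥ (107.7 − 1.76)/6.02 = 17.598 → N_min = 18.
LSB = 4.66 V ÷ 2^18 = 4.66/262144 V = 17.776 µV.
RMS noise = LSB/√12 = 5.13 µV.

5.13 µV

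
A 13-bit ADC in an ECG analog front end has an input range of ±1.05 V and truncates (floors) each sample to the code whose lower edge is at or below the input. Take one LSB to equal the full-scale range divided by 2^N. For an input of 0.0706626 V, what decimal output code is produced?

The full-scale span is 1.05 − (-1.05) = 2.1 V. LSB = 2.1 V / 2^13 ≈ 256.3 µV.
V_in − V_min = 0.0706626 − (-1.05) = 1.1206626 V.
Divide by LSB: 1.1206626 × 8192/2.1 = 4371.6514.
Truncating gives code 4371.

4371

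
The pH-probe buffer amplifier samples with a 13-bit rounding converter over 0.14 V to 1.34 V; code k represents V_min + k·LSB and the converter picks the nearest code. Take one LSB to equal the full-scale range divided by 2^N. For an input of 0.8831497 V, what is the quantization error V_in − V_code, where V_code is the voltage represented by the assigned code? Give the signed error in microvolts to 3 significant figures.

Range = 1.34 − (0.14) = 1.2 V. LSB = 1.2 V / 2^13 ≈ 146.5 µV.
(V_in − V_min)/LSB = (0.8831497 − (0.14)) × 8192/1.2 = 5073.2353 → nearest code k = 5073.
Reconstructed level: 0.14 + 5073 × 1.2/8192 V = 0.8831152344 V.
Error = V_in − V_code = 0.8831497 − (0.8831152344) = +34.5 µV.

+34.5 µV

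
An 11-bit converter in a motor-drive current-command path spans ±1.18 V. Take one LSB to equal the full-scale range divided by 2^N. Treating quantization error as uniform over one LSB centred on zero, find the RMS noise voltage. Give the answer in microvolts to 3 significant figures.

Range = 1.18 − (-1.18) = 2.36 V.
LSB = 2.36 V / 2^11 = 1.1523 mV.
For a uniform distribution on [−LSB/2, +LSB/2], V_rms = LSB/√12 = 1.1523 mV/3.4641 = 333 µV.

333 µV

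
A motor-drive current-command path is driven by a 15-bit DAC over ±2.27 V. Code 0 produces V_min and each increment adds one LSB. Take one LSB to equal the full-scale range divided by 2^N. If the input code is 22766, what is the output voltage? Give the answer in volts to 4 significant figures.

0.8842 V

Full-scale range = 2.27 V − (-2.27 V) = 4.54 V. LSB = 4.54 V / 2^15.
V_out = V_min + code × LSB = -2.27 V + 22766 × 4.54 V / 32768
      = -2.27 + 3.15422 = 0.884225 V.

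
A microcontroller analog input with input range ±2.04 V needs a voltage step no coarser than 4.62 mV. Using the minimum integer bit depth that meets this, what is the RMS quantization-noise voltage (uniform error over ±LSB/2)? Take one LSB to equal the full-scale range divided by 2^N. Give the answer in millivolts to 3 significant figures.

Span: 2.04 V − (-2.04 V) = 4.08 V.
Required number of levels: 4.08/4.62 mV = 883.12; smallest N with 2^N ≥ that is 10.
One LSB is 4.08 V / 1024 = 3.9844 mV.
RMS noise = LSB/√12 = 1.15 mV.

1.15 mV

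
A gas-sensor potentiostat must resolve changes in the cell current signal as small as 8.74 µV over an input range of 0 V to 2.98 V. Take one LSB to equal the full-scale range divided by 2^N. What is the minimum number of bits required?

V_FS = 2.98 V.
Need 2^N ≥ 2.98 V / 8.74 µV = 341000 → N_min = 19.

19 bits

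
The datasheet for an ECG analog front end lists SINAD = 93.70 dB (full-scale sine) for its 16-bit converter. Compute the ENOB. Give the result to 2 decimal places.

15.27 bits

ENOB = (93.70 − 1.76)/6.02 = 15.2724 bits.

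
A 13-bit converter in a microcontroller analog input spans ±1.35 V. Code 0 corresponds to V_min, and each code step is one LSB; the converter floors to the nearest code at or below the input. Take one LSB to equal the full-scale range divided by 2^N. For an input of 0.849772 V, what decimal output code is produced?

6674

Range = 1.35 − (-1.35) = 2.7 V. LSB = 2.7 V / 2^13 ≈ 329.6 µV.
V_in − V_min = 0.849772 − (-1.35) = 2.199772 V.
Divide by LSB: 2.199772 × 8192/2.7 = 6674.2712.
Truncating gives code 6674.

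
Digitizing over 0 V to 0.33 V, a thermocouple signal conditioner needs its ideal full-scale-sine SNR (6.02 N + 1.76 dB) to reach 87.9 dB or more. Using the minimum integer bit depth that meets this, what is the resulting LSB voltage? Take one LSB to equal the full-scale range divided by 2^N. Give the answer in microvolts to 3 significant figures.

Span = 0.33 V.
6.02 N + 1.76 ≥ 87.9 gives N ≥ 14.309, so the minimum integer is 15.
One LSB is 0.33 V / 32768 = 10.1 µV.

10.1 µV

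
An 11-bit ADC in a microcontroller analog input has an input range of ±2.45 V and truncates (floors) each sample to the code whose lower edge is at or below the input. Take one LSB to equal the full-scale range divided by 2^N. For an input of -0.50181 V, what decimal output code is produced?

814

The full-scale span is 2.45 − (-2.45) = 4.9 V. LSB = 4.9 V / 2^11 ≈ 2.393 mV.
code = ⌊(V_in − V_min)/LSB⌋ = ⌊(V_in − V_min) × 2^11 / range⌋
     = ⌊(-0.50181 − (-2.45)) × 2048 / 4.9⌋ = ⌊1.94819 × 2048/4.9⌋
     = ⌊814.264⌋ = 814.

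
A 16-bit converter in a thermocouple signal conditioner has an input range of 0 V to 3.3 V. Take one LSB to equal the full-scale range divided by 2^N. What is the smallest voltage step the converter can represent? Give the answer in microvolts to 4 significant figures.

50.35 µV

Span = 3.3 V.
2^16 = 65536 levels.
LSB = 3.3 V ÷ 2^16 = 3.3/65536 V = 50.35 µV.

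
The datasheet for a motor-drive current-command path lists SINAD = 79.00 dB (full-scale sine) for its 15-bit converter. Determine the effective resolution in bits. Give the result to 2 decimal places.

(79.00 − 1.76) / 6.02 = 77.24/6.02 = 12.8306 effective bits.

12.83 bits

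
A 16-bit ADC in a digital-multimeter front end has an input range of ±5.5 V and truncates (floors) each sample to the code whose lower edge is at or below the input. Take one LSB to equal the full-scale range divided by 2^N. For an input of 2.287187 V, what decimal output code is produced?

The full-scale span is 5.5 − (-5.5) = 11 V. LSB = 11 V / 2^16 ≈ 167.8 µV.
(V_in − V_min) × 2^16/range = (2.287187 − (-5.5)) × 65536/11 = 46394.644.
Floor → code = 46394.

46394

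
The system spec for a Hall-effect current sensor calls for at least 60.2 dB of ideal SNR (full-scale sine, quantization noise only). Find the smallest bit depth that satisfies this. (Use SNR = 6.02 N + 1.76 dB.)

10 bits

6.02 N + 1.76 ≥ 60.2 gives N ≥ 9.708, so the minimum integer is 10.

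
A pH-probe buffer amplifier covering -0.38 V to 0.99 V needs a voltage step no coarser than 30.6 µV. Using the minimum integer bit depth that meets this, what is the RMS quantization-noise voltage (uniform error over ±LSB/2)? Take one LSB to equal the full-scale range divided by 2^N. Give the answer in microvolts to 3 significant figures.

The full-scale span is 0.99 − (-0.38) = 1.37 V.
1.37 V / 30.6 µV = 44770. Since 2^15 = 32768 and 2^16 = 65536, N = 16.
One LSB is 1.37 V / 65536 = 20.905 µV.
σ_q = LSB/√12 = 20.905 µV/3.4641 = 6.03 µV.

6.03 µV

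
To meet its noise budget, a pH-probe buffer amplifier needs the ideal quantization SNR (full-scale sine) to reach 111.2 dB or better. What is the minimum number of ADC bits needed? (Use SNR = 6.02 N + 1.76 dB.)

19 bits

N ≥ (111.2 − 1.76)/6.02 = 18.179 → N_min = 19.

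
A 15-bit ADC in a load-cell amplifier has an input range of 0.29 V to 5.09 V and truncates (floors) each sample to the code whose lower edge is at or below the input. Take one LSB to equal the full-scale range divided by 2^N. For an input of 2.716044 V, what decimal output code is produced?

16561

Range = 5.09 − (0.29) = 4.8 V. LSB = 4.8 V / 2^15 ≈ 146.5 µV.
(V_in − V_min) × 2^15/range = (2.716044 − (0.29)) × 32768/4.8 = 16561.794.
Floor → code = 16561.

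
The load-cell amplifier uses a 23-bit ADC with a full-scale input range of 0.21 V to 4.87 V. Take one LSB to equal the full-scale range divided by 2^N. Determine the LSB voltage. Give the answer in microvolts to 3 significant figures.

0.556 µV

Full-scale range = 4.87 V − (0.21 V) = 4.66 V.
There are 2^23 = 8388608 steps.
LSB = 4.66 V / 2^23 = 0.556 µV.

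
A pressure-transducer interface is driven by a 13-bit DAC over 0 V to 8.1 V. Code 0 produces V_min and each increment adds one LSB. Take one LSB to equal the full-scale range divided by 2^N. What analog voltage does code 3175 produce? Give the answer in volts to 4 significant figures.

3.139 V

Range is 8.1 V. LSB = 8.1 V / 2^13.
V_out = 0 + 3175 × (8.1/8192) V
      = 0 V + 3.13934 V = 3.13934 V.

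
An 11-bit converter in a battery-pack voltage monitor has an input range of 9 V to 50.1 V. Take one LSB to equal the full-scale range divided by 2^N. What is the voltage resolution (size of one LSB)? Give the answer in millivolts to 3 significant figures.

20.1 mV

Full-scale range = 50.1 V − (9 V) = 41.1 V.
Number of codes = 2^11 = 2048.
LSB = 41.1 V / 2^11 = 20.1 mV.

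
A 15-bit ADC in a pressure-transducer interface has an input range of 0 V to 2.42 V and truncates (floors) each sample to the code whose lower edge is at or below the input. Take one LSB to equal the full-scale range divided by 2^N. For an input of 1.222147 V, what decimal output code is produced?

Span = 2.42 V. LSB = 2.42 V / 2^15 ≈ 73.85 µV.
(V_in − V_min) × 2^15/range = (1.222147 − (0)) × 32768/2.42 = 16548.476.
Floor → code = 16548.

16548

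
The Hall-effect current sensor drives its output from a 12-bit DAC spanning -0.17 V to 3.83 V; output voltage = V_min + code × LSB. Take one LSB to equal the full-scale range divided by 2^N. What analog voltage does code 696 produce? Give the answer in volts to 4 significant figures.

0.5097 V

Range = 3.83 − (-0.17) = 4 V. LSB = 4 V / 2^12.
V_out = V_min + code × LSB = -0.17 V + 696 × 4 V / 4096
      = -0.17 V + 0.679688 V = 0.509688 V.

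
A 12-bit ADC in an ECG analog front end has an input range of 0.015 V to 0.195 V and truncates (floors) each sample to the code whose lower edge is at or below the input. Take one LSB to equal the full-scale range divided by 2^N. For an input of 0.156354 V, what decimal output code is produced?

3216

Span: 0.195 V − (0.015 V) = 0.18 V. LSB = 0.18 V / 2^12 ≈ 43.95 µV.
code = ⌊(V_in − V_min)/LSB⌋ = ⌊(V_in − V_min) × 2^12 / range⌋
     = ⌊(0.156354 − (0.015)) × 4096 / 0.18⌋ = ⌊0.141354 × 4096/0.18⌋
     = ⌊3216.589⌋ = 3216.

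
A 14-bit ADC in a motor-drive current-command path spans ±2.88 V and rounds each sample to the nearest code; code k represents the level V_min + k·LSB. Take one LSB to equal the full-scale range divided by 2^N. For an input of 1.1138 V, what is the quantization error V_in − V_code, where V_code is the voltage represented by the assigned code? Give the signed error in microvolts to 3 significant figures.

+50.0 µV

Span: 2.88 V − (-2.88 V) = 5.76 V. LSB = 5.76 V / 2^14 ≈ 351.6 µV.
(1.1138 − (-2.88)) / LSB = 3.9938 × 16384/5.76 = 11360.1422. Nearest integer: k = 11360.
V_code = V_min + k × range/2^14 = -2.88 + 11360 × 5.76/16384 = 1.1137500000 V.
V_in − V_code = 1.1138 − (1.1137500000) = +50.0 µV.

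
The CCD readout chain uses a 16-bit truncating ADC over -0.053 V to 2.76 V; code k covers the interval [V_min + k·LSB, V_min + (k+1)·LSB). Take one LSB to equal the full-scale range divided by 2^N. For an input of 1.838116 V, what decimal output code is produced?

Span: 2.76 V − (-0.053 V) = 2.813 V. LSB = 2.813 V / 2^16 ≈ 42.92 µV.
(V_in − V_min) × 2^16/range = (1.838116 − (-0.053)) × 65536/2.813 = 44058.364.
Floor → code = 44058.

44058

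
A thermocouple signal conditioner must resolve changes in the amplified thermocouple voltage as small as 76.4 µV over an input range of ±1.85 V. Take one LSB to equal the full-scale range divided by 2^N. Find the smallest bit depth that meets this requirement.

16 bits

Range = 1.85 − (-1.85) = 3.7 V.
Levels needed ≥ 3.7/76.4 µV = 48430. 2^16 = 65536 suffices, so N_min = 16.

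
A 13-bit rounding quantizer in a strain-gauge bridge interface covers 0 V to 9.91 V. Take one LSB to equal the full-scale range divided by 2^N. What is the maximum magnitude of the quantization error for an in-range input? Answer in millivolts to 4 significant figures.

Full-scale range = 9.91 V.
LSB = 9.91 V / 2^13 = 1.20972 mV.
|e|_max = LSB/2 = 0.6049 mV.

0.6049 mV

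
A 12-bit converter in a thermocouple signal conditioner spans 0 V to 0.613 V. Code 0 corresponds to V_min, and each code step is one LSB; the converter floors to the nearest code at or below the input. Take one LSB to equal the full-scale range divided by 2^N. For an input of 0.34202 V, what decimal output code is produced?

2285

Full-scale range = 0.613 V. LSB = 0.613 V / 2^12 ≈ 149.7 µV.
V_in − V_min = 0.34202 − (0) = 0.34202 V.
Divide by LSB: 0.34202 × 4096/0.613 = 2285.3408.
Truncating gives code 2285.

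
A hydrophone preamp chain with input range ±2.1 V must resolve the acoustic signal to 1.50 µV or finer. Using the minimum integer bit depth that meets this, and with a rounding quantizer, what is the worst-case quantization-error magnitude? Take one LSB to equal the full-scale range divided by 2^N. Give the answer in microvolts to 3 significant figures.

Span: 2.1 V − (-2.1 V) = 4.2 V.
Need 2^N ≥ 4.2 V / 1.50 µV = 2.800e6 → N_min = 22.
Step size = 4.2/4194304 V = 1.0014 µV.
Max error for round-to-nearest is LSB/2 = 0.501 µV.

0.501 µV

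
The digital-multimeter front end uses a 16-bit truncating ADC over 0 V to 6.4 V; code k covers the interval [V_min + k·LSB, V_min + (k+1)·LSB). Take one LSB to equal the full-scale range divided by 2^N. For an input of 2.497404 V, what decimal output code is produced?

Span = 6.4 V. LSB = 6.4 V / 2^16 ≈ 97.66 µV.
V_in − V_min = 2.497404 − (0) = 2.497404 V.
Divide by LSB: 2.497404 × 65536/6.4 = 25573.4170.
Truncating gives code 25573.

25573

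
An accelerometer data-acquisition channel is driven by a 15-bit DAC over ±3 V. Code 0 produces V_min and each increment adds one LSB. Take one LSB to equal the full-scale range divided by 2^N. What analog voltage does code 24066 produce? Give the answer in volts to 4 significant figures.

The full-scale span is 3 − (-3) = 6 V. LSB = 6 V / 2^15.
V_out = -3 + 24066 × (6/32768) V
      = -3 + 4.40662 = 1.40662 V.

1.407 V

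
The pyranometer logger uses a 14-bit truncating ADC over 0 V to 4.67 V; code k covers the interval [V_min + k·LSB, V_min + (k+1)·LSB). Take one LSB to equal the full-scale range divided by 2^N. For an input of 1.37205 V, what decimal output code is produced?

4813

Full-scale range = 4.67 V. LSB = 4.67 V / 2^14 ≈ 285.0 µV.
V_in − V_min = 1.37205 − (0) = 1.37205 V.
Divide by LSB: 1.37205 × 16384/4.67 = 4813.6332.
Truncating gives code 4813.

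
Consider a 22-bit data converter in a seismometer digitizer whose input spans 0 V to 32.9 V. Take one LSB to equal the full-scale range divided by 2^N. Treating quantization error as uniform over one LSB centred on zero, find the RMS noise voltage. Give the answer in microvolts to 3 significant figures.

Range is 32.9 V.
One LSB is 32.9 V / 4194304 = 7.8440 µV.
For a uniform distribution on [−LSB/2, +LSB/2], V_rms = LSB/√12 = 7.8440 µV/3.4641 = 2.26 µV.

2.26 µV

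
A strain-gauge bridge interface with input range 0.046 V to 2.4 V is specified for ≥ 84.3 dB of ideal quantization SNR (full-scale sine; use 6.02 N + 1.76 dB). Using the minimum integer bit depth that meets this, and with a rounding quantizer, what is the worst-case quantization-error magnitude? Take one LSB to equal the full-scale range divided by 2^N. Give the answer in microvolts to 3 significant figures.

The full-scale span is 2.4 − (0.046) = 2.354 V.
N ≥ (84.3 − 1.76)/6.02 = 13.711 → N_min = 14.
LSB = 2.354 V / 2^14 = 143.68 µV.
Half an LSB is 71.8 µV.

71.8 µV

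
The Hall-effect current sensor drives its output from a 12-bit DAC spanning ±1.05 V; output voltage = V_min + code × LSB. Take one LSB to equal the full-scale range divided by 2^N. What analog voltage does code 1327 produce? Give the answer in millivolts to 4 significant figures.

Range = 1.05 − (-1.05) = 2.1 V. LSB = 2.1 V / 2^12.
V_out = -1.05 + 1327 × (2.1/4096) V
      = -1.05 + 0.680347 = -0.369653 V.

-369.7 mV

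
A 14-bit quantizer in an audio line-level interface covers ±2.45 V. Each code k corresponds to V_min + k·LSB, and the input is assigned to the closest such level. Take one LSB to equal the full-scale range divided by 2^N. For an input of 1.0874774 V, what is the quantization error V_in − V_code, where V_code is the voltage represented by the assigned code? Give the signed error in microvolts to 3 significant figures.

Range = 2.45 − (-2.45) = 4.9 V. LSB = 4.9 V / 2^14 ≈ 299.1 µV.
Position in LSBs: (1.0874774 − (-2.45)) × 16384/4.9 = 11828.1693; rounding gives k = 11828.
V_code = -2.45 + (11828/16384) × 4.9 = 1.0874267578 V.
Error = V_in − V_code = 1.0874774 − (1.0874267578) = +50.6 µV.

+50.6 µV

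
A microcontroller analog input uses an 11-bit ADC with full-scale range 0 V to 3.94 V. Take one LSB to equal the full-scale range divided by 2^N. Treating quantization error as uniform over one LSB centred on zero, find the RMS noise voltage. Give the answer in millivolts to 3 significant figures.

V_FS = 3.94 V.
LSB = 3.94 V / 2^11 = 1.9238 mV.
σ_q = LSB/√12 = 1.9238 mV/3.4641 = 0.555 mV.

0.555 mV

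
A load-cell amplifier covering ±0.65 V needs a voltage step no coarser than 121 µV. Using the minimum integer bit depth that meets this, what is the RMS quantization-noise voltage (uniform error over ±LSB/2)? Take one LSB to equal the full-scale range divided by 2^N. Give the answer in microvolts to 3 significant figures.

The full-scale span is 0.65 − (-0.65) = 1.3 V.
Need 2^N ≥ 1.3 V / 121 µV = 10740 → N_min = 14.
LSB = 1.3 V / 2^14 = 79.346 µV.
V_rms = LSB/√12 = 22.9 µV.

22.9 µV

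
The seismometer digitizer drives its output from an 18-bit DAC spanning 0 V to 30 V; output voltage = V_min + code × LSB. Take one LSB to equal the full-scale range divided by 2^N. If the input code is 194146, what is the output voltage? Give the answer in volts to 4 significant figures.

Span = 30 V. LSB = 30 V / 2^18.
Output = V_min + (194146/262144) × range = 0 + 0.740608 × 30 V
      = 0 V + 22.2182 V = 22.2182 V.

22.22 V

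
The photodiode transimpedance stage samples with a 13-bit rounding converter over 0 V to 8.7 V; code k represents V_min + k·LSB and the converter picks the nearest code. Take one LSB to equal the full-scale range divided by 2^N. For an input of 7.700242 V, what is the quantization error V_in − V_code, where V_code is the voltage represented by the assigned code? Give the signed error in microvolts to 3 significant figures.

Range is 8.7 V. LSB = 8.7 V / 2^13 ≈ 1.062 mV.
(V_in − V_min)/LSB = (7.700242 − (0)) × 8192/8.7 = 7250.6187 → nearest code k = 7251.
V_code = V_min + k × range/2^13 = 0 + 7251 × 8.7/8192 = 7.700646973 V.
Error = V_in − V_code = 7.700242 − (7.700646973) = −405 µV.

−405 µV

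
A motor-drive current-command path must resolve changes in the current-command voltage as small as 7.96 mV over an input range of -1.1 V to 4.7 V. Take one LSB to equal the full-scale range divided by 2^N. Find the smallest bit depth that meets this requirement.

Full-scale range = 4.7 V − (-1.1 V) = 5.8 V.
5.8 V / 7.96 mV = 728.6. Since 2^9 = 512 and 2^10 = 1024, N = 10.

10 bits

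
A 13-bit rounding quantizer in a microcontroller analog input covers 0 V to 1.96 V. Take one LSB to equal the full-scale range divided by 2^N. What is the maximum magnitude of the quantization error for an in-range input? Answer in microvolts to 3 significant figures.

120 µV

V_FS = 1.96 V.
LSB = 1.96 V / 2^13 = 239.26 µV.
|e|_max = LSB/2 = 120 µV.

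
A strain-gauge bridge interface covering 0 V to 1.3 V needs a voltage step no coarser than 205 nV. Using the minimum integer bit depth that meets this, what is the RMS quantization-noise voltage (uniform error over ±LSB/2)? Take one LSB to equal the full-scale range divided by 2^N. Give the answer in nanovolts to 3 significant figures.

Full-scale range = 1.3 V.
Need 2^N ≥ 1.3 V / 205 nV = 6.341e6 → N_min = 23.
One LSB is 1.3 V / 8388608 = 154.97 nV.
σ_q = LSB/√12 = 154.97 nV/3.4641 = 44.7 nV.

44.7 nV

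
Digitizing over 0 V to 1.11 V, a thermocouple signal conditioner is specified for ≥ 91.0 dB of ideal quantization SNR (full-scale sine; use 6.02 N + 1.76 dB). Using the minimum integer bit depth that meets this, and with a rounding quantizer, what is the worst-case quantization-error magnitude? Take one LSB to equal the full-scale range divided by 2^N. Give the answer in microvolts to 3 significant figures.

16.9 µV

V_FS = 1.11 V.
Solving 6.02 N ≥ 91.0 − 1.76: N ≥ 14.824. Round up → N = 15.
LSB = 1.11 V ÷ 2^15 = 1.11/32768 V = 33.875 µV.
Half an LSB is 16.9 µV.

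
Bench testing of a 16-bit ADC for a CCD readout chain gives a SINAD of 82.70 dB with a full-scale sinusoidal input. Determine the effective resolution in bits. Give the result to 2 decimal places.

(82.70 − 1.76) / 6.02 = 80.94/6.02 = 13.4452 effective bits.

13.45 bits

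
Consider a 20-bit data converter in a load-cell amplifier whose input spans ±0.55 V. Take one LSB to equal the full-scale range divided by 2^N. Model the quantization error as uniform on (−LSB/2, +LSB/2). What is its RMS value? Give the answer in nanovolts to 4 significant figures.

Full-scale range = 0.55 V − (-0.55 V) = 1.1 V.
LSB = 1.1 V / 2^20 = 1.04904 µV.
RMS of a uniform error over width LSB is LSB/√12 = 302.8 nV.

302.8 nV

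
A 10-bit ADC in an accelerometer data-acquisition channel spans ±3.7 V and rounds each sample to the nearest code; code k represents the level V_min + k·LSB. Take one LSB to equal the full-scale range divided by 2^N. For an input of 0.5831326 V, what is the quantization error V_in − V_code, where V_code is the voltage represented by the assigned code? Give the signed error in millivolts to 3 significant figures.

−2.22 mV

Range = 3.7 − (-3.7) = 7.4 V. LSB = 7.4 V / 2^10 ≈ 7.227 mV.
(V_in − V_min)/LSB = (0.5831326 − (-3.7)) × 1024/7.4 = 592.6929 → nearest code k = 593.
V_code = V_min + k × range/2^10 = -3.7 + 593 × 7.4/1024 = 0.5853515625 V.
Error = V_in − V_code = 0.5831326 − (0.5853515625) = −2.22 mV.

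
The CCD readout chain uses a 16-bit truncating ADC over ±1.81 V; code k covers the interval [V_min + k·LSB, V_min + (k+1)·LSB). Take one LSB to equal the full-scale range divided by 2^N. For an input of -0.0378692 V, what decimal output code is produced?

Range = 1.81 − (-1.81) = 3.62 V. LSB = 3.62 V / 2^16 ≈ 55.24 µV.
V_in − V_min = -0.0378692 − (-1.81) = 1.7721308 V.
Divide by LSB: 1.7721308 × 65536/3.62 = 32082.4210.
Truncating gives code 32082.

32082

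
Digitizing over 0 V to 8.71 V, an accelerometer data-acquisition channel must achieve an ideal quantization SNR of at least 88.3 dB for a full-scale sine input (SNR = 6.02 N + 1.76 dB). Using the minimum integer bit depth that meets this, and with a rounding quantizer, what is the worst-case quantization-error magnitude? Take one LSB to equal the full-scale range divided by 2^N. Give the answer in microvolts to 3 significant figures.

133 µV

V_FS = 8.71 V.
Required N = ⌈(88.3 − 1.76)/6.02⌉ = ⌈14.375⌉ = 15.
Step size = 8.71/32768 V = 265.81 µV.
Max error for round-to-nearest is LSB/2 = 133 µV.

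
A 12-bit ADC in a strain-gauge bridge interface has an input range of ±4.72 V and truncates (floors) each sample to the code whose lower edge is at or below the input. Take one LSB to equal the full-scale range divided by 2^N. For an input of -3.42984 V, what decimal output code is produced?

559

Range = 4.72 − (-4.72) = 9.44 V. LSB = 9.44 V / 2^12 ≈ 2.305 mV.
(V_in − V_min) × 2^12/range = (-3.42984 − (-4.72)) × 4096/9.44 = 559.798.
Floor → code = 559.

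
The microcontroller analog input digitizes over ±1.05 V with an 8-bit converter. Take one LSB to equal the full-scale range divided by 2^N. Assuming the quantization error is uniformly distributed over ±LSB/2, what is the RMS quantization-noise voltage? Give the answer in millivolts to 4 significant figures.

2.368 mV

The full-scale span is 1.05 − (-1.05) = 2.1 V.
LSB = 2.1 V ÷ 2^8 = 2.1/256 V = 8.20313 mV.
σ_q = LSB/√12 = 8.20313 mV/3.4641 = 2.368 mV.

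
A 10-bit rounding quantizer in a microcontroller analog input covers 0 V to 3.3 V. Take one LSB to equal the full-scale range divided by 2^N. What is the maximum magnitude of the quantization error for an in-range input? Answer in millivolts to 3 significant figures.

1.61 mV

Span = 3.3 V.
One LSB is 3.3 V / 1024 = 3.2227 mV.
Worst-case error for round-to-nearest is half an LSB: 1.61 mV.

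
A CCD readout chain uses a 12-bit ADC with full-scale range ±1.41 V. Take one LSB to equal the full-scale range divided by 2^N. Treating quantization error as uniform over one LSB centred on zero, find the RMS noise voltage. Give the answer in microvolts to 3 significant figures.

Full-scale range = 1.41 V − (-1.41 V) = 2.82 V.
One LSB is 2.82 V / 4096 = 0.68848 mV.
RMS of a uniform error over width LSB is LSB/√12 = 199 µV.

199 µV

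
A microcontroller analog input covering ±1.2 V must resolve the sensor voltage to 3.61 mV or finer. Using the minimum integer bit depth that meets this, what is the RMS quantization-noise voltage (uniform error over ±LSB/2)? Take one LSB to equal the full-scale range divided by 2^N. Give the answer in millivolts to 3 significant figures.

Full-scale range = 1.2 V − (-1.2 V) = 2.4 V.
2.4 V / 3.61 mV = 664.8. Since 2^9 = 512 and 2^10 = 1024, N = 10.
One LSB is 2.4 V / 1024 = 2.3438 mV.
RMS noise = LSB/√12 = 0.677 mV.

0.677 mV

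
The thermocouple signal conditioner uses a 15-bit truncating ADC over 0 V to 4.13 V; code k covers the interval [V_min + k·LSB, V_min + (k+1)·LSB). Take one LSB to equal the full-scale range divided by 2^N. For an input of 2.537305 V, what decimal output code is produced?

20131

Full-scale range = 4.13 V. LSB = 4.13 V / 2^15 ≈ 126.0 µV.
code = ⌊(V_in − V_min)/LSB⌋ = ⌊(V_in − V_min) × 2^15 / range⌋
     = ⌊(2.537305 − (0)) × 32768 / 4.13⌋ = ⌊2.537305 × 32768/4.13⌋
     = ⌊20131.334⌋ = 20131.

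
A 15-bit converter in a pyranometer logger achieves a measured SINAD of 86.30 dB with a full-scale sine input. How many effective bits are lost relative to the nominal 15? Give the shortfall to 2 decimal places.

N_eff = (86.30 − 1.76)/6.02 = 14.0432 bits.
Shortfall = 15 − 14.0432 = 0.9568 bits.

0.96 bits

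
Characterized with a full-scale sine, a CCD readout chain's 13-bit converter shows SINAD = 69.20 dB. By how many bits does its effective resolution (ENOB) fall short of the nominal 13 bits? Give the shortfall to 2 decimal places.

Effective bits = (69.20 − 1.76)/6.02 = 11.2027.
Lost resolution: 13 − 11.2027 = 1.7973 bits.

1.80 bits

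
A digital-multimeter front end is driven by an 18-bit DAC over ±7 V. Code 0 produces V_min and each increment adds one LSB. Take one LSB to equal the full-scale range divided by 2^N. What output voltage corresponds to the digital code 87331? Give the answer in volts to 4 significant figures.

The full-scale span is 7 − (-7) = 14 V. LSB = 14 V / 2^18.
V_out = V_min + code × LSB = -7 V + 87331 × 14 V / 262144
      = -7 + 4.66398 = -2.33602 V.

-2.336 V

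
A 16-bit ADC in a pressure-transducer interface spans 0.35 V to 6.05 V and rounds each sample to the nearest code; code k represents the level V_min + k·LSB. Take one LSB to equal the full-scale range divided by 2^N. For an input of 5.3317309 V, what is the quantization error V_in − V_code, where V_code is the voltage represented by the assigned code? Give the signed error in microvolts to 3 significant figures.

Span: 6.05 V − (0.35 V) = 5.7 V. LSB = 5.7 V / 2^16 ≈ 86.98 µV.
(V_in − V_min)/LSB = (5.3317309 − (0.35)) × 65536/5.7 = 57277.6695 → nearest code k = 57278.
V_code = 0.35 + (57278/65536) × 5.7 = 5.3317596436 V.
V_in − V_code = 5.3317309 − (5.3317596436) = −28.7 µV.

−28.7 µV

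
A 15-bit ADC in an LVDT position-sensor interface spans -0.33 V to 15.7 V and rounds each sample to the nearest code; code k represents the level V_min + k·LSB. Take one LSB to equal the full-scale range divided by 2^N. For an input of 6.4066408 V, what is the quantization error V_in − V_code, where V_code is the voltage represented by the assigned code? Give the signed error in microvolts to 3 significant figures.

−88.0 µV

Range = 15.7 − (-0.33) = 16.03 V. LSB = 16.03 V / 2^15 ≈ 489.2 µV.
Position in LSBs: (6.4066408 − (-0.33)) × 32768/16.03 = 13770.8201; rounding gives k = 13771.
V_code = -0.33 + (13771/32768) × 16.03 = 6.4067288208 V.
Error = V_in − V_code = 6.4066408 − (6.4067288208) = −88.0 µV.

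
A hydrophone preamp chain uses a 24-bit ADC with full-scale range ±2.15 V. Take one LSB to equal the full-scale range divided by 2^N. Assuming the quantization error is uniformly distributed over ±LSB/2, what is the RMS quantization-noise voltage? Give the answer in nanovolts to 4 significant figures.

73.99 nV

The full-scale span is 2.15 − (-2.15) = 4.3 V.
LSB = 4.3 V ÷ 2^24 = 4.3/16777216 V = 256.300 nV.
σ_q = LSB/√12 = 256.300 nV/3.4641 = 73.99 nV.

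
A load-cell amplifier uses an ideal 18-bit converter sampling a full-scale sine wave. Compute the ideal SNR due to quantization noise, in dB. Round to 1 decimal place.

SNR = 6.02·18 + 1.76 = 110.12 dB.

110.1 dB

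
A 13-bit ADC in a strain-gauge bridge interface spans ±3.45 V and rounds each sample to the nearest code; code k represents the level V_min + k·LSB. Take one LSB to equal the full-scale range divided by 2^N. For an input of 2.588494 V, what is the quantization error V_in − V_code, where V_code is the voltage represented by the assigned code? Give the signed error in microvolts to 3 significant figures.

Range = 3.45 − (-3.45) = 6.9 V. LSB = 6.9 V / 2^13 ≈ 0.8423 mV.
(2.588494 − (-3.45)) / LSB = 6.038494 × 8192/6.9 = 7169.1801. Nearest integer: k = 7169.
V_code = V_min + k × range/2^13 = -3.45 + 7169 × 6.9/8192 = 2.588342285 V.
V_in − V_code = 2.588494 − (2.588342285) = +152 µV.

+152 µV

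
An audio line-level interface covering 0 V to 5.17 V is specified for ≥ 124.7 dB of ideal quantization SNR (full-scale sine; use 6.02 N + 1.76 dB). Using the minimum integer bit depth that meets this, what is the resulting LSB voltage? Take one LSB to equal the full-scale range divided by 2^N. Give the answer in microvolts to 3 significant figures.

V_FS = 5.17 V.
6.02 N + 1.76 ≥ 124.7 gives N ≥ 20.422, so the minimum integer is 21.
LSB = 5.17 V ÷ 2^21 = 5.17/2097152 V = 2.47 µV.

2.47 µV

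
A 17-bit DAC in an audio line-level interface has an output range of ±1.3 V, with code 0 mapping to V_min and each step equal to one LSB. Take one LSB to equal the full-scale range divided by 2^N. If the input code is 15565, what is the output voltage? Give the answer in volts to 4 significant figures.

-0.9912 V

Range = 1.3 − (-1.3) = 2.6 V. LSB = 2.6 V / 2^17.
V_out = V_min + code × LSB = -1.3 V + 15565 × 2.6 V / 131072
      = -1.3 V + 0.308754 V = -0.991246 V.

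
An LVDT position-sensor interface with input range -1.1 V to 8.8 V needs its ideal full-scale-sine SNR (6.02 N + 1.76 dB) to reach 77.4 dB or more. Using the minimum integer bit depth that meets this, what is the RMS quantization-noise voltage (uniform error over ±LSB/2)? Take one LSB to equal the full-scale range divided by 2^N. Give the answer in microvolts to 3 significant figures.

349 µV

Range = 8.8 − (-1.1) = 9.9 V.
Solving 6.02 N ≥ 77.4 − 1.76: N ≥ 12.565. Round up → N = 13.
Step size = 9.9/8192 V = 1.2085 mV.
V_rms = LSB/√12 = 349 µV.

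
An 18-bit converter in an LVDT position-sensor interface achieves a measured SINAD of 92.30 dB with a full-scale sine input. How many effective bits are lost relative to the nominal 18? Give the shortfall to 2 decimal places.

2.96 bits

ENOB = (SINAD − 1.76)/6.02 = (92.30 − 1.76)/6.02 = 15.0399 bits.
Lost resolution: 18 − 15.0399 = 2.9601 bits.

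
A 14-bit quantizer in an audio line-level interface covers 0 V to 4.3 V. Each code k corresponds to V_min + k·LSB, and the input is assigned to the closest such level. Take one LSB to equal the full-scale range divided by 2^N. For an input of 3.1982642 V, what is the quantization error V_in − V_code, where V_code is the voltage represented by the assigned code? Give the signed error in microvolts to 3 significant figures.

Span = 4.3 V. LSB = 4.3 V / 2^14 ≈ 262.5 µV.
Position in LSBs: (3.1982642 − (0)) × 16384/4.3 = 12186.1304; rounding gives k = 12186.
Reconstructed level: 0 + 12186 × 4.3/16384 V = 3.1982299805 V.
e = 3.1982642 − (3.1982299805) = +34.2 µV.

+34.2 µV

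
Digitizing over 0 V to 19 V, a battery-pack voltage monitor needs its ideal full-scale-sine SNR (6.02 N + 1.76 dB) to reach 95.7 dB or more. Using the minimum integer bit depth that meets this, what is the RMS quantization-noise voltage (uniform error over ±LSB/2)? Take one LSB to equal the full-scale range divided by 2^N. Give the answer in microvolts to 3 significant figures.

V_FS = 19 V.
Solving 6.02 N ≥ 95.7 − 1.76: N ≥ 15.605. Round up → N = 16.
LSB = 19 V / 2^16 = 289.92 µV.
σ_q = LSB/√12 = 289.92 µV/3.4641 = 83.7 µV.

83.7 µV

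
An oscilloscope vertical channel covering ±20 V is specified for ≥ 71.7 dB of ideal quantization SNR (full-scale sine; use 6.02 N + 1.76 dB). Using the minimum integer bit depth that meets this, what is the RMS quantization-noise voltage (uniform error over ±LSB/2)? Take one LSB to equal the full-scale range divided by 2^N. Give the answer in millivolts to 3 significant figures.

2.82 mV

Span: 20 V − (-20 V) = 40 V.
6.02 N + 1.76 ≥ 71.7 gives N ≥ 11.618, so the minimum integer is 12.
LSB = 40 V ÷ 2^12 = 40/4096 V = 9.7656 mV.
V_rms = LSB/√12 = 2.82 mV.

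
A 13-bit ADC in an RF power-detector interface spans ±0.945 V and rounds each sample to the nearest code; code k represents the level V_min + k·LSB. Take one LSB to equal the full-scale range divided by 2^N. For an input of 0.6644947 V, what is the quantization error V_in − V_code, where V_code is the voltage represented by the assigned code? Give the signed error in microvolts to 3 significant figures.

Span: 0.945 V − (-0.945 V) = 1.89 V. LSB = 1.89 V / 2^13 ≈ 230.7 µV.
(0.6644947 − (-0.945)) / LSB = 1.6094947 × 8192/1.89 = 6976.1802. Nearest integer: k = 6976.
V_code = -0.945 + (6976/8192) × 1.89 = 0.6644531250 V.
e = 0.6644947 − (0.6644531250) = +41.6 µV.

+41.6 µV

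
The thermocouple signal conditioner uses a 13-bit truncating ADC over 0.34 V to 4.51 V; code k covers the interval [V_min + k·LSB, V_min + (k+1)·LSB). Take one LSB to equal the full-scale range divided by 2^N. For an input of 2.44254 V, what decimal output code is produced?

4130

Full-scale range = 4.51 V − (0.34 V) = 4.17 V. LSB = 4.17 V / 2^13 ≈ 0.5090 mV.
V_in − V_min = 2.44254 − (0.34) = 2.10254 V.
Divide by LSB: 2.10254 × 8192/4.17 = 4130.4575.
Truncating gives code 4130.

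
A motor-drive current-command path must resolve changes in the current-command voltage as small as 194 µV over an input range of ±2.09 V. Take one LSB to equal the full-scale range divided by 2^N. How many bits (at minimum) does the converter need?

Full-scale range = 2.09 V − (-2.09 V) = 4.18 V.
Required number of levels: 4.18/194 µV = 21546; smallest N with 2^N ≥ that is 15.

15 bits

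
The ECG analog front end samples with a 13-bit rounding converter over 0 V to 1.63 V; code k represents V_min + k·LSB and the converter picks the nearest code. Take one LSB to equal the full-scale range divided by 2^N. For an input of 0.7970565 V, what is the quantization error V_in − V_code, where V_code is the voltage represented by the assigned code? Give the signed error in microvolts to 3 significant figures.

Full-scale range = 1.63 V. LSB = 1.63 V / 2^13 ≈ 199.0 µV.
Position in LSBs: (0.7970565 − (0)) × 8192/1.63 = 4005.8202; rounding gives k = 4006.
V_code = 0 + (4006/8192) × 1.63 = 0.7970922852 V.
Error = V_in − V_code = 0.7970565 − (0.7970922852) = −35.8 µV.

−35.8 µV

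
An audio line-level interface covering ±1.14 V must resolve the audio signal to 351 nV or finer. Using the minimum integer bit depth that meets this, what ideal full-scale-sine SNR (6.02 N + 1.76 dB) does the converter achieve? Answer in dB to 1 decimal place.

The full-scale span is 1.14 − (-1.14) = 2.28 V.
Required number of levels: 2.28/351 nV = 6.4957e6; smallest N with 2^N ≥ that is 23.
SNR = 6.02 × 23 + 1.76 = 140.22 dB.

140.2 dB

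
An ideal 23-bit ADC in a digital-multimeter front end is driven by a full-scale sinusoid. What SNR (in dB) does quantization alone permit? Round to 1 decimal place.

140.2 dB

For an ideal N-bit converter with full-scale sine input, SNR = 6.02 N + 1.76 dB. SNR = 6.02 × 23 + 1.76 = 138.46 + 1.76 = 140.22 dB.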